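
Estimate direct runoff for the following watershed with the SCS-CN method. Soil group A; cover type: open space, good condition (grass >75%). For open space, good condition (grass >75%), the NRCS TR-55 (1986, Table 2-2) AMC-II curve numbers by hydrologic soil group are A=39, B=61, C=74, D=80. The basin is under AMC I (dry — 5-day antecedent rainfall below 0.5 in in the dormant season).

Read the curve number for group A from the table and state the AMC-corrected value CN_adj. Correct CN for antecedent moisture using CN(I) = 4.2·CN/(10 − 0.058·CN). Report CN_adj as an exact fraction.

CN_adj = 81900/3869 ≈ 21.168

NRCS table: open space, good condition (grass >75%), soil group A → CN(II) = 39
Adjust CN=39 to AMC I: 4.2·39/(10 − 0.058·39) → (819/5) ÷ (3869/500) = 81900/3869 ≈ 21.168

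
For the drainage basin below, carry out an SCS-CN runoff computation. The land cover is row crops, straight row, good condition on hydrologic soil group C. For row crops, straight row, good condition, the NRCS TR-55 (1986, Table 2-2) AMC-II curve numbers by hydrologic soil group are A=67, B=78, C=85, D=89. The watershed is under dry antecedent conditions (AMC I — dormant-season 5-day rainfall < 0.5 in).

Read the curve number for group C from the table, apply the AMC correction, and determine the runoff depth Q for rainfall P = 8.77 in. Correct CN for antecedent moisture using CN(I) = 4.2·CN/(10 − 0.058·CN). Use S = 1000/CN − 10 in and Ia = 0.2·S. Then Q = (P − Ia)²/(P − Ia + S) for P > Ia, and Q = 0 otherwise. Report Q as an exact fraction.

NRCS table: row crops, straight row, good condition, soil group C → CN(II) = 85
Dry (AMC I): CN(I) = 4.2·85/(10 − 0.058·85) = 357/(507/100) = 11900/169 ≈ 70.414
Retention S: 1000/CN − 10 with CN=70.414 → S = 500/119 ≈ 4.202 in
Ia = 0.2·(500/119) = 100/119 in ≈ 0.840 in
Since P=8.770 > Ia=0.840: effective rainfall P−Ia = 94363/11900 in
Runoff Q = (P−Ia)²/(P−Ia+S) = (7.930)²/(7.930+4.202) = 8904375769/1717919700 ≈ 5.183 in

Q = 8904375769/1717919700 in ≈ 5.183 in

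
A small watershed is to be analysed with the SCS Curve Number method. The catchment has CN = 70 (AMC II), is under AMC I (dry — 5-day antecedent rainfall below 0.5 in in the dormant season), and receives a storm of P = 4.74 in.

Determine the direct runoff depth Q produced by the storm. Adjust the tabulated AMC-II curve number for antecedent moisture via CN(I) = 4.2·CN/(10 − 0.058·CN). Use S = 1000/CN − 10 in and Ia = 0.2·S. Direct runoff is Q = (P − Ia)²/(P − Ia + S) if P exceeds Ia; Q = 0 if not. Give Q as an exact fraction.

Adjust CN=70 to AMC I: 4.2·70/(10 − 0.058·70) → 294 ÷ (297/50) = 4900/99 ≈ 49.495
S = 1000/(4900/99) − 10 = 500/49 in ≈ 10.204 in
Ia = 0.2S: 0.2·10.204 = 2.041 in (exactly 100/49)
P − Ia = 4.740 − 2.041 = 6613/2450 ≈ 2.699 in (> 0, runoff occurs)
Q: (6613/2450)² ÷ (31613/2450) = 43731769/77451850 in (≈ 0.565 in)

Q = 43731769/77451850 in ≈ 0.565 in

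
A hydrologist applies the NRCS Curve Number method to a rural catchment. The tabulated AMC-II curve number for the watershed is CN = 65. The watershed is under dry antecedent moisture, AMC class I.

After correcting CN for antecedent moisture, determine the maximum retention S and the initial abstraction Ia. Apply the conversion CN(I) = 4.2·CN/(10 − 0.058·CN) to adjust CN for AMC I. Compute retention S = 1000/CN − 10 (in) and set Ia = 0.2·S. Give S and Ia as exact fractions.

S = 500/39 in ≈ 12.821 in; Ia = 100/39 in ≈ 2.564 in

CN(I) from CN(II)=65: (4.2·65)/(10 − 0.058·65) = 3900/89 ≈ 43.820
Max retention: S = 1000/(3900/89) − 10 = 500/39 in (≈ 12.821 in)
Initial abstraction Ia = S/5 = (500/39)/5 = 100/39 ≈ 2.564 in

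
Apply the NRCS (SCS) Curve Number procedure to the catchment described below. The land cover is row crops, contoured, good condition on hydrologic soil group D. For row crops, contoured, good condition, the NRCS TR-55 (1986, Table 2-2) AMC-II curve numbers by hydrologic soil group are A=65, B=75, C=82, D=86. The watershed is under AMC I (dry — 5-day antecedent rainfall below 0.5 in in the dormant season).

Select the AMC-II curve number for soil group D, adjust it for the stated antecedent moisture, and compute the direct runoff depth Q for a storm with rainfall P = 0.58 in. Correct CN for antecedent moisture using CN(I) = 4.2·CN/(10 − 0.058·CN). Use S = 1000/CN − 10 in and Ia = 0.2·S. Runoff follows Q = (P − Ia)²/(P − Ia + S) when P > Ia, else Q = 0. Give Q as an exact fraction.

NRCS table: row crops, contoured, good condition, soil group D → CN(II) = 86
Adjust CN=86 to AMC I: 4.2·86/(10 − 0.058·86) → (1806/5) ÷ (1253/250) = 12900/179 ≈ 72.067
Retention S: 1000/CN − 10 with CN=72.067 → S = 500/129 ≈ 3.876 in
Initial abstraction Ia = S/5 = (500/129)/5 = 100/129 ≈ 0.775 in
P = 0.580 ≤ Ia = 0.775 in: entire storm abstracted, Q = 0.

Q = 0 in ≈ 0.000 in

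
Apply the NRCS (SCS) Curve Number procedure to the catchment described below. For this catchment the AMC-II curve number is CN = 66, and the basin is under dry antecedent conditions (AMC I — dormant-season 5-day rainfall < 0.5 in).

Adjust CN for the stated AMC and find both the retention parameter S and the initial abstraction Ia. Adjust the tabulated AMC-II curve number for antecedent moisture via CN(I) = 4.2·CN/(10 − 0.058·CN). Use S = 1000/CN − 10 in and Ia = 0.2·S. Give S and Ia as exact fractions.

Adjust CN=66 to AMC I: 4.2·66/(10 − 0.058·66) → (1386/5) ÷ (1543/250) = 69300/1543 ≈ 44.913
Max retention: S = 1000/(69300/1543) − 10 = 8500/693 in (≈ 12.266 in)
Ia = 0.2S: 0.2·12.266 = 2.453 in (exactly 1700/693)

S = 8500/693 in ≈ 12.266 in; Ia = 1700/693 in ≈ 2.453 in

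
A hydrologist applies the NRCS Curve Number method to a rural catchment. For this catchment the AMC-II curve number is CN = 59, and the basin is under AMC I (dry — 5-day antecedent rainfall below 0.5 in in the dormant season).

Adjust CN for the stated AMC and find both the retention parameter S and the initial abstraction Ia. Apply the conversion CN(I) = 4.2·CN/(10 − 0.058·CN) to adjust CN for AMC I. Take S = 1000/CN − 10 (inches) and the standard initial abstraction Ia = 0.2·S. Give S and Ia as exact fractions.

Adjust CN=59 to AMC I: 4.2·59/(10 − 0.058·59) → (1239/5) ÷ (3289/500) = 123900/3289 ≈ 37.671
Max retention: S = 1000/(123900/3289) − 10 = 20500/1239 in (≈ 16.546 in)
Ia = 0.2·(20500/1239) = 4100/1239 in ≈ 3.309 in

S = 20500/1239 in ≈ 16.546 in; Ia = 4100/1239 in ≈ 3.309 in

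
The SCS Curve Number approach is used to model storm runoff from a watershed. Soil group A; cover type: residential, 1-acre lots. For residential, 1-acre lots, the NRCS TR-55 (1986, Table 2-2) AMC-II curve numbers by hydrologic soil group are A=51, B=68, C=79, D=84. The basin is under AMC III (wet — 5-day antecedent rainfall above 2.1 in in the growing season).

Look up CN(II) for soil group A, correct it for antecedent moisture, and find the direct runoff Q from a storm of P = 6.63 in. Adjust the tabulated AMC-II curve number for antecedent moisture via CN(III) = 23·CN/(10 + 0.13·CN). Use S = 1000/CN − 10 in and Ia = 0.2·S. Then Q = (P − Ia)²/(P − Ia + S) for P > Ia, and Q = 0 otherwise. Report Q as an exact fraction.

Q = 461990730601/137205692700 in ≈ 3.367 in

NRCS table: residential, 1-acre lots, soil group A → CN(II) = 51
CN(III) from CN(II)=51: (23·51)/(10 + 0.13·51) = 117300/1663 ≈ 70.535
S = 1000/(117300/1663) − 10 = 4900/1173 in ≈ 4.177 in
Initial abstraction Ia = S/5 = (4900/1173)/5 = 980/1173 ≈ 0.835 in
Since P=6.630 > Ia=0.835: effective rainfall P−Ia = 679699/117300 in
Runoff Q = (P−Ia)²/(P−Ia+S) = (5.795)²/(5.795+4.177) = 461990730601/137205692700 ≈ 3.367 in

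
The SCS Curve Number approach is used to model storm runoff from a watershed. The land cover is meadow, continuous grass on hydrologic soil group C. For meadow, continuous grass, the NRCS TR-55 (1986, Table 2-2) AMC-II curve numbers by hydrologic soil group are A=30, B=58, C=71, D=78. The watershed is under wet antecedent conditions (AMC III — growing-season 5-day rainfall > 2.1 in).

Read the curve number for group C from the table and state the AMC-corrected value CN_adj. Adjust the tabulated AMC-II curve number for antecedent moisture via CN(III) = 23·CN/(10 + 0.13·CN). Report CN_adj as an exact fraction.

CN_adj = 163300/1923 ≈ 84.919

NRCS table: meadow, continuous grass, soil group C → CN(II) = 71
CN(III) from CN(II)=71: (23·71)/(10 + 0.13·71) = 163300/1923 ≈ 84.919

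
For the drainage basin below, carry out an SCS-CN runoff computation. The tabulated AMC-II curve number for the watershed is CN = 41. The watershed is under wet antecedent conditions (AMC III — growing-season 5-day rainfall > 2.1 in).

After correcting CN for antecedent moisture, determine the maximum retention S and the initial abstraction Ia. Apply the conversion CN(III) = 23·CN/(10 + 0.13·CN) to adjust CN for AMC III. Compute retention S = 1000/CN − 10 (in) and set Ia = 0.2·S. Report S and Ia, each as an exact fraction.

Adjust CN=41 to AMC III: 23·41/(10 + 0.13·41) → 943 ÷ (1533/100) = 94300/1533 ≈ 61.513
Max retention: S = 1000/(94300/1533) − 10 = 5900/943 in (≈ 6.257 in)
Ia = 0.2·(5900/943) = 1180/943 in ≈ 1.251 in

S = 5900/943 in ≈ 6.257 in; Ia = 1180/943 in ≈ 1.251 in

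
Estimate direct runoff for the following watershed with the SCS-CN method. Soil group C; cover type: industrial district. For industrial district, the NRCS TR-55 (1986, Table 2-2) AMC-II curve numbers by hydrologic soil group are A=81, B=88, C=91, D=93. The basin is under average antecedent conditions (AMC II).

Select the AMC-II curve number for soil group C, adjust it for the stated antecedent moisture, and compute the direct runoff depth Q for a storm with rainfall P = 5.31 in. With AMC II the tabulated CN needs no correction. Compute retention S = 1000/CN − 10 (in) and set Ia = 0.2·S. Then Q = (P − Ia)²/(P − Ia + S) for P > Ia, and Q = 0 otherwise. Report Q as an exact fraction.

Q = 240467049/56137900 in ≈ 4.284 in

NRCS table: industrial district, soil group C → CN(II) = 91
Average conditions: CN = 91 (no AMC adjustment).
Max retention: S = 1000/91 − 10 = 90/91 in (≈ 0.989 in)
Ia = 0.2S: 0.2·0.989 = 0.198 in (exactly 18/91)
Excess rainfall: 5.310 − 0.198 = 5.112 in; P > Ia so Q > 0
Runoff Q = (P−Ia)²/(P−Ia+S) = (5.112)²/(5.112+0.989) = 240467049/56137900 ≈ 4.284 in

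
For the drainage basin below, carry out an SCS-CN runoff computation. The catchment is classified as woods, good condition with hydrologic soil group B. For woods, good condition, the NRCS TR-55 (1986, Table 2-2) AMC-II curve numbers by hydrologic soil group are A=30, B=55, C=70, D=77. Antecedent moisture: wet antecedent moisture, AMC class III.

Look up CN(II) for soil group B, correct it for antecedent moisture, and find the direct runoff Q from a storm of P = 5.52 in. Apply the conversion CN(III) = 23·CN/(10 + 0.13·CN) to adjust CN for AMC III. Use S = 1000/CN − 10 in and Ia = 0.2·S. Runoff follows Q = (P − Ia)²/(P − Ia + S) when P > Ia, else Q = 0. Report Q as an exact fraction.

NRCS table: woods, good condition, soil group B → CN(II) = 55
Adjust CN=55 to AMC III: 23·55/(10 + 0.13·55) → 1265 ÷ (343/20) = 25300/343 ≈ 73.761
Max retention: S = 1000/(25300/343) − 10 = 900/253 in (≈ 3.557 in)
Ia = 0.2S: 0.2·3.557 = 0.711 in (exactly 180/253)
P − Ia = 5.520 − 0.711 = 30414/6325 ≈ 4.809 in (> 0, runoff occurs)
Q = (30414/6325)²/((30414/6325) + 900/253) = (925011396/40005625)/(52914/6325) = 154168566/55780175 in ≈ 2.764 in

Q = 154168566/55780175 in ≈ 2.764 in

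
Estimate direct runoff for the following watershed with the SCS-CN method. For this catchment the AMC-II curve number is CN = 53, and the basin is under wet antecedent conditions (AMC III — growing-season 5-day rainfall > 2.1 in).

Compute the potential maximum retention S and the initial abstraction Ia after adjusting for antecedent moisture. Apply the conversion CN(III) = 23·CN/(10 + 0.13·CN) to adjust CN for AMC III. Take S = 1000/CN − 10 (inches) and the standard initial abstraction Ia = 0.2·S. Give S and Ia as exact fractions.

S = 4700/1219 in ≈ 3.856 in; Ia = 940/1219 in ≈ 0.771 in

Adjust CN=53 to AMC III: 23·53/(10 + 0.13·53) → 1219 ÷ (1689/100) = 121900/1689 ≈ 72.173
Retention S: 1000/CN − 10 with CN=72.173 → S = 4700/1219 ≈ 3.856 in
Ia = 0.2·(4700/1219) = 940/1219 in ≈ 0.771 in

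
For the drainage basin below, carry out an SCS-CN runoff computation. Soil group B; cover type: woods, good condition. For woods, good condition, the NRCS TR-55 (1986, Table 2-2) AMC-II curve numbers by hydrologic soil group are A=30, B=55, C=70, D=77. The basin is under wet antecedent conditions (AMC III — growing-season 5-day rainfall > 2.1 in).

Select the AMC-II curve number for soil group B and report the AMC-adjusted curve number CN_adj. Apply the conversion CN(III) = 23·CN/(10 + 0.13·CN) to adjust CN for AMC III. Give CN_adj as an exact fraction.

NRCS table: woods, good condition, soil group B → CN(II) = 55
Wet (AMC III): CN(III) = 23·55/(10 + 0.13·55) = 1265/(343/20) = 25300/343 ≈ 73.761

CN_adj = 25300/343 ≈ 73.761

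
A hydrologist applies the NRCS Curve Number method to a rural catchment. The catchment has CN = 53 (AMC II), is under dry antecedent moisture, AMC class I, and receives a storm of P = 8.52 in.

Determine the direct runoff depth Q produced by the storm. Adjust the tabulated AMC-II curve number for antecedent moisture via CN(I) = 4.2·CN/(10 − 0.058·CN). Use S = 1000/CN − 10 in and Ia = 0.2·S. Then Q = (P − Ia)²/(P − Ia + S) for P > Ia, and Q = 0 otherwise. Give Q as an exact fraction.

CN(I) from CN(II)=53: (4.2·53)/(10 − 0.058·53) = 111300/3463 ≈ 32.140
S = 1000/(111300/3463) − 10 = 23500/1113 in ≈ 21.114 in
Initial abstraction Ia = S/5 = (23500/1113)/5 = 4700/1113 ≈ 4.223 in
Excess rainfall: 8.520 − 4.223 = 4.297 in; P > Ia so Q > 0
Q: (119569/27825)² ÷ (707069/27825) = 14296745761/19674194925 in (≈ 0.727 in)

Q = 14296745761/19674194925 in ≈ 0.727 in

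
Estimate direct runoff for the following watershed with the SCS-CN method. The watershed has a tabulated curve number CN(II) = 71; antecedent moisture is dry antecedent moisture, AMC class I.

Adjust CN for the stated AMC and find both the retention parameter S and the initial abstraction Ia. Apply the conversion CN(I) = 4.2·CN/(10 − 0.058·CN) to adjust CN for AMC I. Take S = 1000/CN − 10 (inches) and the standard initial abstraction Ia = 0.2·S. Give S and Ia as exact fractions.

Adjust CN=71 to AMC I: 4.2·71/(10 − 0.058·71) → (1491/5) ÷ (2941/500) = 149100/2941 ≈ 50.697
Retention S: 1000/CN − 10 with CN=50.697 → S = 14500/1491 ≈ 9.725 in
Ia = 0.2S: 0.2·9.725 = 1.945 in (exactly 2900/1491)

S = 14500/1491 in ≈ 9.725 in; Ia = 2900/1491 in ≈ 1.945 in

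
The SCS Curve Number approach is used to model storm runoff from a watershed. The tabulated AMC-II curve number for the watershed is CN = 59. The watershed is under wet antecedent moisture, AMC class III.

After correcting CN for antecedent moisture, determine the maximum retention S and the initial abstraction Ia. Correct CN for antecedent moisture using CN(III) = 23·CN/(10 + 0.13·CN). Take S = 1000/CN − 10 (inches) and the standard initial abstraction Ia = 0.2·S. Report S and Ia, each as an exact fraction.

S = 4100/1357 in ≈ 3.021 in; Ia = 820/1357 in ≈ 0.604 in

Wet (AMC III): CN(III) = 23·59/(10 + 0.13·59) = 1357/(1767/100) = 135700/1767 ≈ 76.797
Retention S: 1000/CN − 10 with CN=76.797 → S = 4100/1357 ≈ 3.021 in
Initial abstraction Ia = S/5 = (4100/1357)/5 = 820/1357 ≈ 0.604 in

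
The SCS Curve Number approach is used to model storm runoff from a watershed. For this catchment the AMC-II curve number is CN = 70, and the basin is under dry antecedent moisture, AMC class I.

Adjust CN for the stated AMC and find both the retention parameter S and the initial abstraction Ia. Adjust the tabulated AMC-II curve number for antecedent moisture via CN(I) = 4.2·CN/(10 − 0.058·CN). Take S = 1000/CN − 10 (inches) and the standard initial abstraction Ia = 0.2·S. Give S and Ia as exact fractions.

CN(I) from CN(II)=70: (4.2·70)/(10 − 0.058·70) = 4900/99 ≈ 49.495
S = 1000/(4900/99) − 10 = 500/49 in ≈ 10.204 in
Ia = 0.2·(500/49) = 100/49 in ≈ 2.041 in

S = 500/49 in ≈ 10.204 in; Ia = 100/49 in ≈ 2.041 in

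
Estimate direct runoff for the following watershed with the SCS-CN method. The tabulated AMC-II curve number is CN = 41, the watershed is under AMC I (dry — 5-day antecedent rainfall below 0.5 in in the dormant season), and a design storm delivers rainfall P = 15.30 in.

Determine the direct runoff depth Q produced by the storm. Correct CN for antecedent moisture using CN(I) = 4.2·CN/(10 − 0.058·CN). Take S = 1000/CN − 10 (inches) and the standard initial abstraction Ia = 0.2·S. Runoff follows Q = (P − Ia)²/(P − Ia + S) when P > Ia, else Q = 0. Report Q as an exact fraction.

Dry (AMC I): CN(I) = 4.2·41/(10 − 0.058·41) = (861/5)/(3811/500) = 86100/3811 ≈ 22.592
Retention S: 1000/CN − 10 with CN=22.592 → S = 29500/861 ≈ 34.262 in
Ia = 0.2S: 0.2·34.262 = 6.852 in (exactly 5900/861)
P − Ia = 15.300 − 6.852 = 72733/8610 ≈ 8.448 in (> 0, runoff occurs)
Q: (72733/8610)² ÷ (367733/8610) = 5290089289/3166181130 in (≈ 1.671 in)

Q = 5290089289/3166181130 in ≈ 1.671 in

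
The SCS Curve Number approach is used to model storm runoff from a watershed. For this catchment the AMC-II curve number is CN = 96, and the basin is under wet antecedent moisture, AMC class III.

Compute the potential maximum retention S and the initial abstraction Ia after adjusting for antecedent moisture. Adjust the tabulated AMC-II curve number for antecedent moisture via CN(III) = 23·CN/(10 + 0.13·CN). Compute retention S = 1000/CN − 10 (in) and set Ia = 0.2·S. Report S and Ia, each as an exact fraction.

S = 25/138 in ≈ 0.181 in; Ia = 5/138 in ≈ 0.036 in

Wet (AMC III): CN(III) = 23·96/(10 + 0.13·96) = 2208/(562/25) = 27600/281 ≈ 98.221
Retention S: 1000/CN − 10 with CN=98.221 → S = 25/138 ≈ 0.181 in
Ia = 0.2S: 0.2·0.181 = 0.036 in (exactly 5/138)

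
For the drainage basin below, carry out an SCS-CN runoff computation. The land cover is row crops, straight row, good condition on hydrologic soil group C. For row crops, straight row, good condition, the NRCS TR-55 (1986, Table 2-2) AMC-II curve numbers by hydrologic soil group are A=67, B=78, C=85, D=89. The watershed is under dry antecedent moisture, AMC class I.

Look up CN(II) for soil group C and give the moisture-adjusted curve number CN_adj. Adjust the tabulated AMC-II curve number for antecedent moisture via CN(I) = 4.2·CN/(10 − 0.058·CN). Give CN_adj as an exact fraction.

NRCS table: row crops, straight row, good condition, soil group C → CN(II) = 85
Adjust CN=85 to AMC I: 4.2·85/(10 − 0.058·85) → 357 ÷ (507/100) = 11900/169 ≈ 70.414

CN_adj = 11900/169 ≈ 70.414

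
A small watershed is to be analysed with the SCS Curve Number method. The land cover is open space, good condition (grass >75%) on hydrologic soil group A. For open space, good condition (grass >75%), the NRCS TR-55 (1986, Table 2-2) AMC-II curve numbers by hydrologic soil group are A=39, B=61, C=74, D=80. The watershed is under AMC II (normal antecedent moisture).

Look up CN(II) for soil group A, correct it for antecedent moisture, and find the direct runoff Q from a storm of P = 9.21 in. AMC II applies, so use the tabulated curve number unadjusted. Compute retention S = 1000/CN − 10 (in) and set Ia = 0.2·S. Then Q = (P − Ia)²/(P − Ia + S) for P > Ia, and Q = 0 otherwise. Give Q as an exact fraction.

Q = 562590961/330404100 in ≈ 1.703 in

NRCS table: open space, good condition (grass >75%), soil group A → CN(II) = 39
CN(II) = 39; AMC II needs no correction.
S = 1000/39 − 10 = 610/39 in ≈ 15.641 in
Ia = 0.2·(610/39) = 122/39 in ≈ 3.128 in
Excess rainfall: 9.210 − 3.128 = 6.082 in; P > Ia so Q > 0
Runoff Q = (P−Ia)²/(P−Ia+S) = (6.082)²/(6.082+15.641) = 562590961/330404100 ≈ 1.703 in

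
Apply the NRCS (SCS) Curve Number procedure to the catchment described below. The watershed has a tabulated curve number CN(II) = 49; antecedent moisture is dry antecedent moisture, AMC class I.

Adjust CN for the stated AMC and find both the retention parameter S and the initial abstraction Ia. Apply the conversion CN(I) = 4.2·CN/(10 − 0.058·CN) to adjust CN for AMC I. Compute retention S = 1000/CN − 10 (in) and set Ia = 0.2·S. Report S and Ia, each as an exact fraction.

S = 8500/343 in ≈ 24.781 in; Ia = 1700/343 in ≈ 4.956 in

Dry (AMC I): CN(I) = 4.2·49/(10 − 0.058·49) = (1029/5)/(3579/500) = 34300/1193 ≈ 28.751
Max retention: S = 1000/(34300/1193) − 10 = 8500/343 in (≈ 24.781 in)
Initial abstraction Ia = S/5 = (8500/343)/5 = 1700/343 ≈ 4.956 in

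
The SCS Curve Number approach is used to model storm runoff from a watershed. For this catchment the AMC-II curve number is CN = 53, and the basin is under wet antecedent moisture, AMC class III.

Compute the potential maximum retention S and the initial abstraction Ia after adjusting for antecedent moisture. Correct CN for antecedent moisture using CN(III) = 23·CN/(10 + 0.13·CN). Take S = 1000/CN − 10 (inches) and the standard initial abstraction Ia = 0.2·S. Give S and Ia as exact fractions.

Wet (AMC III): CN(III) = 23·53/(10 + 0.13·53) = 1219/(1689/100) = 121900/1689 ≈ 72.173
Retention S: 1000/CN − 10 with CN=72.173 → S = 4700/1219 ≈ 3.856 in
Initial abstraction Ia = S/5 = (4700/1219)/5 = 940/1219 ≈ 0.771 in

S = 4700/1219 in ≈ 3.856 in; Ia = 940/1219 in ≈ 0.771 in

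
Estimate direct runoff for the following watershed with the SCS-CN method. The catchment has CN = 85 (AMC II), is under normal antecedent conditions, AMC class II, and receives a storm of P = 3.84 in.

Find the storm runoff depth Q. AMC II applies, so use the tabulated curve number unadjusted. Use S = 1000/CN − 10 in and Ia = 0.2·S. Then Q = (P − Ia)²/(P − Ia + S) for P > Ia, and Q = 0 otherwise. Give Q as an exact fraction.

Q = 61009/26350 in ≈ 2.315 in

CN(II) = 85; AMC II needs no correction.
Max retention: S = 1000/85 − 10 = 30/17 in (≈ 1.765 in)
Ia = 0.2S: 0.2·1.765 = 0.353 in (exactly 6/17)
Since P=3.840 > Ia=0.353: effective rainfall P−Ia = 1482/425 in
Q: (1482/425)² ÷ (2232/425) = 61009/26350 in (≈ 2.315 in)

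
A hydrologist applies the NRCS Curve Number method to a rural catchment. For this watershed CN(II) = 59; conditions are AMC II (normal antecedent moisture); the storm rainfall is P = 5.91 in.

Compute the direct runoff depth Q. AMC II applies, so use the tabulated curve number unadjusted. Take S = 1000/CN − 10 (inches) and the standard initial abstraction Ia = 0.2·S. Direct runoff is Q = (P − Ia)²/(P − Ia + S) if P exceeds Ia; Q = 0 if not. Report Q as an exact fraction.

Average conditions: CN = 59 (no AMC adjustment).
Max retention: S = 1000/59 − 10 = 410/59 in (≈ 6.949 in)
Ia = 0.2S: 0.2·6.949 = 1.390 in (exactly 82/59)
P − Ia = 5.910 − 1.390 = 26669/5900 ≈ 4.520 in (> 0, runoff occurs)
Q: (26669/5900)² ÷ (67669/5900) = 711235561/399247100 in (≈ 1.781 in)

Q = 711235561/399247100 in ≈ 1.781 in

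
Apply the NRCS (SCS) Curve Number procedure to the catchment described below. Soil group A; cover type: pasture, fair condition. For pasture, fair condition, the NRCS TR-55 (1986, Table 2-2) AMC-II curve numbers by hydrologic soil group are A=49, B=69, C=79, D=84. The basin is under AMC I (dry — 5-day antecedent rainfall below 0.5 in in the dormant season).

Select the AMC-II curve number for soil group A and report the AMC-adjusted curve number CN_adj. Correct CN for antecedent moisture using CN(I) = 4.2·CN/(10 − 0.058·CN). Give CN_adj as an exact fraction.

NRCS table: pasture, fair condition, soil group A → CN(II) = 49
Dry (AMC I): CN(I) = 4.2·49/(10 − 0.058·49) = (1029/5)/(3579/500) = 34300/1193 ≈ 28.751

CN_adj = 34300/1193 ≈ 28.751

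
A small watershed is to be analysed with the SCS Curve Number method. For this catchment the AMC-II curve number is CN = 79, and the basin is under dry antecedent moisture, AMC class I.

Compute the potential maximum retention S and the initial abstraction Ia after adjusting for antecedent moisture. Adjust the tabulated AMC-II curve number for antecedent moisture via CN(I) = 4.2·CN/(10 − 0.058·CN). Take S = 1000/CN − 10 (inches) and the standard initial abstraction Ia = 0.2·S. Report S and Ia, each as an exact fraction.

CN(I) from CN(II)=79: (4.2·79)/(10 − 0.058·79) = 7900/129 ≈ 61.240
Retention S: 1000/CN − 10 with CN=61.240 → S = 500/79 ≈ 6.329 in
Ia = 0.2S: 0.2·6.329 = 1.266 in (exactly 100/79)

S = 500/79 in ≈ 6.329 in; Ia = 100/79 in ≈ 1.266 in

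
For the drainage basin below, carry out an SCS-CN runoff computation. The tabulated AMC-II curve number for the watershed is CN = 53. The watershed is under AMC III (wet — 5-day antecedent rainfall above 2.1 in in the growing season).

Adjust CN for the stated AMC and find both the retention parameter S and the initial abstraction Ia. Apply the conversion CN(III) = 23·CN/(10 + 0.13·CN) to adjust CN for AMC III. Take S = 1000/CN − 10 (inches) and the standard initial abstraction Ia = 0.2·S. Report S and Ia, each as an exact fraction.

S = 4700/1219 in ≈ 3.856 in; Ia = 940/1219 in ≈ 0.771 in

Wet (AMC III): CN(III) = 23·53/(10 + 0.13·53) = 1219/(1689/100) = 121900/1689 ≈ 72.173
Max retention: S = 1000/(121900/1689) − 10 = 4700/1219 in (≈ 3.856 in)
Initial abstraction Ia = S/5 = (4700/1219)/5 = 940/1219 ≈ 0.771 in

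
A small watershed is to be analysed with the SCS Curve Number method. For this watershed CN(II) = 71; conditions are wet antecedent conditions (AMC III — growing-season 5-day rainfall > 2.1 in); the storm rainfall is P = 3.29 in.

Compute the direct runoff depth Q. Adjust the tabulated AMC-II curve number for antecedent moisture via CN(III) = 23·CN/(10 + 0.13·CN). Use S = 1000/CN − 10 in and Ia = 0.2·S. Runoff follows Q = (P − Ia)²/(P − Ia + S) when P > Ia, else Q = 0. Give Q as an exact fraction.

Q = 229687272049/125619668100 in ≈ 1.828 in

Wet (AMC III): CN(III) = 23·71/(10 + 0.13·71) = 1633/(1923/100) = 163300/1923 ≈ 84.919
S = 1000/(163300/1923) − 10 = 2900/1633 in ≈ 1.776 in
Ia = 0.2·(2900/1633) = 580/1633 in ≈ 0.355 in
Since P=3.290 > Ia=0.355: effective rainfall P−Ia = 479257/163300 in
Q = (479257/163300)²/((479257/163300) + 2900/1633) = (229687272049/26666890000)/(769257/163300) = 229687272049/125619668100 in ≈ 1.828 in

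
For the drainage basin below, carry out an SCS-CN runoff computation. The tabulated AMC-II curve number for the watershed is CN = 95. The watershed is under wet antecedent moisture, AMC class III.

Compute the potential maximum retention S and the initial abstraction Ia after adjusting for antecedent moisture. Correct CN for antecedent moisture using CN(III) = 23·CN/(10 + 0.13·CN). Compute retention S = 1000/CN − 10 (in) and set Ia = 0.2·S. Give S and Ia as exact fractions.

Adjust CN=95 to AMC III: 23·95/(10 + 0.13·95) → 2185 ÷ (447/20) = 43700/447 ≈ 97.763
Retention S: 1000/CN − 10 with CN=97.763 → S = 100/437 ≈ 0.229 in
Ia = 0.2S: 0.2·0.229 = 0.046 in (exactly 20/437)

S = 100/437 in ≈ 0.229 in; Ia = 20/437 in ≈ 0.046 in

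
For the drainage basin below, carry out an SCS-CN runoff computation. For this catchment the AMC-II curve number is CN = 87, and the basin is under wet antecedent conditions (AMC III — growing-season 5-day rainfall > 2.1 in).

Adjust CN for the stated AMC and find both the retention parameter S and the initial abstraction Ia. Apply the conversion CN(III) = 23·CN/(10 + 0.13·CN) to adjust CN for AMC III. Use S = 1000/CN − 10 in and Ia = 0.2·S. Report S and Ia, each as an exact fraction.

S = 1300/2001 in ≈ 0.650 in; Ia = 260/2001 in ≈ 0.130 in

CN(III) from CN(II)=87: (23·87)/(10 + 0.13·87) = 200100/2131 ≈ 93.900
Max retention: S = 1000/(200100/2131) − 10 = 1300/2001 in (≈ 0.650 in)
Ia = 0.2·(1300/2001) = 260/2001 in ≈ 0.130 in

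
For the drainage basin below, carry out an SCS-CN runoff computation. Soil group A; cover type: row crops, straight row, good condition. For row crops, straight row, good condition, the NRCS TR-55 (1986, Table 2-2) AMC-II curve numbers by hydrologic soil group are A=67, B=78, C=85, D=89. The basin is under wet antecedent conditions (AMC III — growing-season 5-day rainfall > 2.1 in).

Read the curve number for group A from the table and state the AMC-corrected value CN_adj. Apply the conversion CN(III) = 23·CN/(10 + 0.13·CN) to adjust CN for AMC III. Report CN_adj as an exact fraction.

NRCS table: row crops, straight row, good condition, soil group A → CN(II) = 67
CN(III) from CN(II)=67: (23·67)/(10 + 0.13·67) = 154100/1871 ≈ 82.362

CN_adj = 154100/1871 ≈ 82.362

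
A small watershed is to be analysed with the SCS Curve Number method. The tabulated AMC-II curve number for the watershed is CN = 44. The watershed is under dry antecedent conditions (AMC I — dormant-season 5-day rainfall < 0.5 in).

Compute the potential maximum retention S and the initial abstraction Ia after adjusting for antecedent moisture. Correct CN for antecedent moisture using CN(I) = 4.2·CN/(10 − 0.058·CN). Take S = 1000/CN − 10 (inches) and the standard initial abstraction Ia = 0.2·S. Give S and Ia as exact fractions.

S = 1000/33 in ≈ 30.303 in; Ia = 200/33 in ≈ 6.061 in

CN(I) from CN(II)=44: (4.2·44)/(10 − 0.058·44) = 3300/133 ≈ 24.812
S = 1000/(3300/133) − 10 = 1000/33 in ≈ 30.303 in
Initial abstraction Ia = S/5 = (1000/33)/5 = 200/33 ≈ 6.061 in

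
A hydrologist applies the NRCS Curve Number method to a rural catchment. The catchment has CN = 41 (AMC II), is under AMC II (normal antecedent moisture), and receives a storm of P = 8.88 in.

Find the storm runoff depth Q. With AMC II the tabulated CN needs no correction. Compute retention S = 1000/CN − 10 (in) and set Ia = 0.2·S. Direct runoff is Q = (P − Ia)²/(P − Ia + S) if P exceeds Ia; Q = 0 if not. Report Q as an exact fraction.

Q = 18923552/10712275 in ≈ 1.767 in

Average conditions: CN = 41 (no AMC adjustment).
Retention S: 1000/CN − 10 with CN=41.000 → S = 590/41 ≈ 14.390 in
Initial abstraction Ia = S/5 = (590/41)/5 = 118/41 ≈ 2.878 in
P − Ia = 8.880 − 2.878 = 6152/1025 ≈ 6.002 in (> 0, runoff occurs)
Q = (6152/1025)²/((6152/1025) + 590/41) = (37847104/1050625)/(20902/1025) = 18923552/10712275 in ≈ 1.767 in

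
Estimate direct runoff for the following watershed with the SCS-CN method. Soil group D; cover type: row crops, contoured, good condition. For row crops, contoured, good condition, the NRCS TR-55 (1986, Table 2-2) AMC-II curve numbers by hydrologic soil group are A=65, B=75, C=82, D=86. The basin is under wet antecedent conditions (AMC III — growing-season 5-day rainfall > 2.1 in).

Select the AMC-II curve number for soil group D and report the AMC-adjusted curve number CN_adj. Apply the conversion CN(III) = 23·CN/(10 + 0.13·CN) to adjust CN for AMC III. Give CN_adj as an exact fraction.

NRCS table: row crops, contoured, good condition, soil group D → CN(II) = 86
Adjust CN=86 to AMC III: 23·86/(10 + 0.13·86) → 1978 ÷ (1059/50) = 98900/1059 ≈ 93.390

CN_adj = 98900/1059 ≈ 93.390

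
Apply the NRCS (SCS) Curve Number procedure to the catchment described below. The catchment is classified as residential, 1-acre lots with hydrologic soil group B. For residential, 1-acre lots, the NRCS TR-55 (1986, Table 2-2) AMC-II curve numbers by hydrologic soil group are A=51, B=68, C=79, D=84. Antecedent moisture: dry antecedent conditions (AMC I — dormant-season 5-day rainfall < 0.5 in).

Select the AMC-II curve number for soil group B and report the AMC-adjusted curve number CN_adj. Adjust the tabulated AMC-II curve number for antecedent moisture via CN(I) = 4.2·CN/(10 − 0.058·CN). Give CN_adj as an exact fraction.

CN_adj = 35700/757 ≈ 47.160

NRCS table: residential, 1-acre lots, soil group B → CN(II) = 68
CN(I) from CN(II)=68: (4.2·68)/(10 − 0.058·68) = 35700/757 ≈ 47.160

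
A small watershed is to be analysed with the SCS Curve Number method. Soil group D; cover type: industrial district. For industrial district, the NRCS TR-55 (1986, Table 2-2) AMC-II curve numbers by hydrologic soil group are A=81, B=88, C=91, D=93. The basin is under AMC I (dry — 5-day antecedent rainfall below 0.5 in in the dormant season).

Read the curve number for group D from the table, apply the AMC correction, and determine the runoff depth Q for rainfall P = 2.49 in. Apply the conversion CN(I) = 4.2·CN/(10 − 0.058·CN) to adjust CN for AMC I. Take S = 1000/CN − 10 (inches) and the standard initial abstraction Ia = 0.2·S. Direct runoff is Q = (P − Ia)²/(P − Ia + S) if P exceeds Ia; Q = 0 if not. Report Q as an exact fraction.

Q = 3536799841/3054240900 in ≈ 1.158 in

NRCS table: industrial district, soil group D → CN(II) = 93
Adjust CN=93 to AMC I: 4.2·93/(10 − 0.058·93) → (1953/5) ÷ (2303/500) = 27900/329 ≈ 84.802
S = 1000/(27900/329) − 10 = 500/279 in ≈ 1.792 in
Initial abstraction Ia = S/5 = (500/279)/5 = 100/279 ≈ 0.358 in
P − Ia = 2.490 − 0.358 = 59471/27900 ≈ 2.132 in (> 0, runoff occurs)
Q: (59471/27900)² ÷ (109471/27900) = 3536799841/3054240900 in (≈ 1.158 in)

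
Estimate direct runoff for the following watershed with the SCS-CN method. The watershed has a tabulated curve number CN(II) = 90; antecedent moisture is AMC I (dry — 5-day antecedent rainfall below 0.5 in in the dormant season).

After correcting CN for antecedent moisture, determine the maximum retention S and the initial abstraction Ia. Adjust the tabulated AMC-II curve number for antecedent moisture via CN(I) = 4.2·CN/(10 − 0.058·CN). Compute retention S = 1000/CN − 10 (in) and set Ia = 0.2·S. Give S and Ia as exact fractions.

CN(I) from CN(II)=90: (4.2·90)/(10 − 0.058·90) = 18900/239 ≈ 79.079
S = 1000/(18900/239) − 10 = 500/189 in ≈ 2.646 in
Ia = 0.2·(500/189) = 100/189 in ≈ 0.529 in

S = 500/189 in ≈ 2.646 in; Ia = 100/189 in ≈ 0.529 in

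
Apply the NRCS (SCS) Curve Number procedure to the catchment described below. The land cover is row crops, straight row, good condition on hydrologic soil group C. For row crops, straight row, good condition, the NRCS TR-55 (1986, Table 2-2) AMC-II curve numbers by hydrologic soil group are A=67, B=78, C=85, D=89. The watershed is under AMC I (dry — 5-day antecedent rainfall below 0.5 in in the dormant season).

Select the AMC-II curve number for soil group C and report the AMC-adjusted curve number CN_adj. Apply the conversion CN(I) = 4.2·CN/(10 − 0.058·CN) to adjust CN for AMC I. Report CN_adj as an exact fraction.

NRCS table: row crops, straight row, good condition, soil group C → CN(II) = 85
CN(I) from CN(II)=85: (4.2·85)/(10 − 0.058·85) = 11900/169 ≈ 70.414

CN_adj = 11900/169 ≈ 70.414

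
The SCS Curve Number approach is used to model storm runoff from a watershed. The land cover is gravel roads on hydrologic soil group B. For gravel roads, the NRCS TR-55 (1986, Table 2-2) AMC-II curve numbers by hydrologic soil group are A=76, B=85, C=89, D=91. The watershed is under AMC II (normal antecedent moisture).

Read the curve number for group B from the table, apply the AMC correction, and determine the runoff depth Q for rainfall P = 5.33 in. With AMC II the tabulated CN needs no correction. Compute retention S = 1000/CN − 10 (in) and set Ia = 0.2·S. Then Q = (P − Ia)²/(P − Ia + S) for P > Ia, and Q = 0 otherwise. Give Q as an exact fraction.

NRCS table: gravel roads, soil group B → CN(II) = 85
Average conditions: CN = 85 (no AMC adjustment).
Max retention: S = 1000/85 − 10 = 30/17 in (≈ 1.765 in)
Ia = 0.2S: 0.2·1.765 = 0.353 in (exactly 6/17)
Excess rainfall: 5.330 − 0.353 = 4.977 in; P > Ia so Q > 0
Q: (8461/1700)² ÷ (11461/1700) = 71588521/19483700 in (≈ 3.674 in)

Q = 71588521/19483700 in ≈ 3.674 in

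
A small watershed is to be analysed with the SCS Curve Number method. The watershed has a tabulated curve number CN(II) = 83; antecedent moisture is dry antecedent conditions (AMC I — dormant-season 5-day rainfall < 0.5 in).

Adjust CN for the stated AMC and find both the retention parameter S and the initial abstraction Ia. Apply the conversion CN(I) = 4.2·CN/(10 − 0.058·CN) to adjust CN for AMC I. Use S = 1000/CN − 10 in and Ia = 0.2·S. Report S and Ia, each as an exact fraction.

S = 8500/1743 in ≈ 4.877 in; Ia = 1700/1743 in ≈ 0.975 in

CN(I) from CN(II)=83: (4.2·83)/(10 − 0.058·83) = 174300/2593 ≈ 67.219
Max retention: S = 1000/(174300/2593) − 10 = 8500/1743 in (≈ 4.877 in)
Initial abstraction Ia = S/5 = (8500/1743)/5 = 1700/1743 ≈ 0.975 in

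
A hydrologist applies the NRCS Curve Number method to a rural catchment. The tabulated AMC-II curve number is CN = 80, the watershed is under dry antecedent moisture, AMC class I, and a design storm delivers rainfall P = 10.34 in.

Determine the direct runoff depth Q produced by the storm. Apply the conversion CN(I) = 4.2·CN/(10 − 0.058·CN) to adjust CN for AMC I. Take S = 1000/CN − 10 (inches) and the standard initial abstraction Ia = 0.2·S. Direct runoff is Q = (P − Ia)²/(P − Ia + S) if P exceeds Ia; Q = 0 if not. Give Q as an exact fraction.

CN(I) from CN(II)=80: (4.2·80)/(10 − 0.058·80) = 4200/67 ≈ 62.687
S = 1000/(4200/67) − 10 = 125/21 in ≈ 5.952 in
Ia = 0.2S: 0.2·5.952 = 1.190 in (exactly 25/21)
Since P=10.340 > Ia=1.190: effective rainfall P−Ia = 9607/1050 in
Q = (9607/1050)²/((9607/1050) + 125/21) = (92294449/1102500)/(15857/1050) = 92294449/16649850 in ≈ 5.543 in

Q = 92294449/16649850 in ≈ 5.543 in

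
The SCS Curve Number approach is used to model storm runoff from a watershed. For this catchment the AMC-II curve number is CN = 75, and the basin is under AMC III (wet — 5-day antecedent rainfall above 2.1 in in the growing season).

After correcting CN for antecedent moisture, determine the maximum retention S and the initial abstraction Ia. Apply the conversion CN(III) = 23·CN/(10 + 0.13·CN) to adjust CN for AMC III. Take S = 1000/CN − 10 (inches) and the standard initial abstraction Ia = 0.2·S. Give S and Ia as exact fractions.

Adjust CN=75 to AMC III: 23·75/(10 + 0.13·75) → 1725 ÷ (79/4) = 6900/79 ≈ 87.342
S = 1000/(6900/79) − 10 = 100/69 in ≈ 1.449 in
Initial abstraction Ia = S/5 = (100/69)/5 = 20/69 ≈ 0.290 in

S = 100/69 in ≈ 1.449 in; Ia = 20/69 in ≈ 0.290 in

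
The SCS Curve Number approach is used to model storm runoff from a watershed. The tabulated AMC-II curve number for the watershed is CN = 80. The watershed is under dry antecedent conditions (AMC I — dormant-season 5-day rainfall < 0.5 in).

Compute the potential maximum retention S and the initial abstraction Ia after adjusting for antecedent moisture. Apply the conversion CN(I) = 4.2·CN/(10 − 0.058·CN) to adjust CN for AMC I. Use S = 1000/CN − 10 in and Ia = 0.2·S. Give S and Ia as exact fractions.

CN(I) from CN(II)=80: (4.2·80)/(10 − 0.058·80) = 4200/67 ≈ 62.687
Max retention: S = 1000/(4200/67) − 10 = 125/21 in (≈ 5.952 in)
Ia = 0.2·(125/21) = 25/21 in ≈ 1.190 in

S = 125/21 in ≈ 5.952 in; Ia = 25/21 in ≈ 1.190 in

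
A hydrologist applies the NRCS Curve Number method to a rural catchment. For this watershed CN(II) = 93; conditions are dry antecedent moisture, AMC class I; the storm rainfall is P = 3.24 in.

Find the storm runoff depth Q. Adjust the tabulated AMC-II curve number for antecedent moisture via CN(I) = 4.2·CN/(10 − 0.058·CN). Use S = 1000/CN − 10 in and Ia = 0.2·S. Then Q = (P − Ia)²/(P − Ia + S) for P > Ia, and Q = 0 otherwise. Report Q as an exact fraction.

Adjust CN=93 to AMC I: 4.2·93/(10 − 0.058·93) → (1953/5) ÷ (2303/500) = 27900/329 ≈ 84.802
S = 1000/(27900/329) − 10 = 500/279 in ≈ 1.792 in
Ia = 0.2S: 0.2·1.792 = 0.358 in (exactly 100/279)
P − Ia = 3.240 − 0.358 = 20099/6975 ≈ 2.882 in (> 0, runoff occurs)
Runoff Q = (P−Ia)²/(P−Ia+S) = (2.882)²/(2.882+1.792) = 403969801/227378025 ≈ 1.777 in

Q = 403969801/227378025 in ≈ 1.777 in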